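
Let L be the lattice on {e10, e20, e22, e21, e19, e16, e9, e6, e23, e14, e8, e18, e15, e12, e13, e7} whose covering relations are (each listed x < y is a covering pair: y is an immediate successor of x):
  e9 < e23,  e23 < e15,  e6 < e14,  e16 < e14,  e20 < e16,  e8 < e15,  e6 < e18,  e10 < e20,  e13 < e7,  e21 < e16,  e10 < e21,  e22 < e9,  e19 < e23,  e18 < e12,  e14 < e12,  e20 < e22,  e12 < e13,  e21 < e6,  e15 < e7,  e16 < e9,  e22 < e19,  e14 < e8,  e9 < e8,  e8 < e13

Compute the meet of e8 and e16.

Common lower bounds of {e8, e16}: e10, e16, e20, e21.
The greatest among these is e16.

e16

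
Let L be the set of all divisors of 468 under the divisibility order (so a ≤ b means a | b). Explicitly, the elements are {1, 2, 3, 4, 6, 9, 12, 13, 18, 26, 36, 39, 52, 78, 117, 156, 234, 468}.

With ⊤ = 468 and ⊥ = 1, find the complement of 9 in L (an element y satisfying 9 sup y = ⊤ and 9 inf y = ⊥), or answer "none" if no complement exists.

52

Need y with 9 ∨ y = 468 and 9 ∧ y = 1.
Checking each element gives: 52.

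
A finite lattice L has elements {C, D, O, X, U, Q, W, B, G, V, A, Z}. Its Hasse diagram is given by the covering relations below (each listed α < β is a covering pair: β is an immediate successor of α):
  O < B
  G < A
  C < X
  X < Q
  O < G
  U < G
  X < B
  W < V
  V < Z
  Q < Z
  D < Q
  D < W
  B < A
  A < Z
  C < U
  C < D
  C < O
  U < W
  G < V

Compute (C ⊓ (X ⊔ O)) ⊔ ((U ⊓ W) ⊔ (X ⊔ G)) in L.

A

X ∨ O = B
C ∧ B = C
U ∧ W = U
X ∨ G = A
U ∨ A = A
C ∨ A = A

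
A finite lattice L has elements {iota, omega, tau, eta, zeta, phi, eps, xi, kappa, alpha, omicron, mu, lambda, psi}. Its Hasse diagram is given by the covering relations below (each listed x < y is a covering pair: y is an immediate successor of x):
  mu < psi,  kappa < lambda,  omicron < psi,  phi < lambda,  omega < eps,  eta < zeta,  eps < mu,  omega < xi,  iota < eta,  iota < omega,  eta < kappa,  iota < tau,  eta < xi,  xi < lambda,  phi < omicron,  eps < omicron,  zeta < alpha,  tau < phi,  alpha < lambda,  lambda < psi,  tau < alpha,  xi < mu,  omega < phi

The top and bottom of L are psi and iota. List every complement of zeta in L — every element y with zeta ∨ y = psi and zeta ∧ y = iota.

eps, omicron

Need y with zeta ∨ y = psi and zeta ∧ y = iota.
Checking each element gives: eps, omicron.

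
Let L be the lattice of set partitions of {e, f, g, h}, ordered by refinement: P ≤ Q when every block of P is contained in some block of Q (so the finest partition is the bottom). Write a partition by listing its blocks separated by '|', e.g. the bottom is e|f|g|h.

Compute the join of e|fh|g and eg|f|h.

eg|fh

Common upper bounds of {e|fh|g, eg|f|h}: efgh, eg|fh.
The least among these is eg|fh.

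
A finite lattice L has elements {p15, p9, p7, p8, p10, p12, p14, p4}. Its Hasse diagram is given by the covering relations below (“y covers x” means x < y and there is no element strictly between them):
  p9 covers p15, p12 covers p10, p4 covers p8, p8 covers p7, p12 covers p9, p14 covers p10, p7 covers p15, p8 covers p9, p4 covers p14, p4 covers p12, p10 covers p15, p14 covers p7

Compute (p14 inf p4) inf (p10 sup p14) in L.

p14

p14 ∧ p4 = p14
p10 ∨ p14 = p14
p14 ∧ p14 = p14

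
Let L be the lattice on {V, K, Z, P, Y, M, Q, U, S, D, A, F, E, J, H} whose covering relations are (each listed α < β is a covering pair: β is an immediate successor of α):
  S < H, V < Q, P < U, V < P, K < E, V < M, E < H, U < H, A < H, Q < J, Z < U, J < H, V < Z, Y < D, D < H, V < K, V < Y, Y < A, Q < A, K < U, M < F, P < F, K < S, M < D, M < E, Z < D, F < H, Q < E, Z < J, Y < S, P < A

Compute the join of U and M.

Common upper bounds of {U, M}: H.
The least among these is H.

H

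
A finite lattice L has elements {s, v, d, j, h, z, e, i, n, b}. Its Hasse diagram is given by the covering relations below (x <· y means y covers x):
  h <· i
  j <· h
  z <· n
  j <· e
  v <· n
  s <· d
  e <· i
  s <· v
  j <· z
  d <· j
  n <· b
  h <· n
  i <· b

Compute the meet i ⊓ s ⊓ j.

s

Common lower bounds of {i, s, j}: s.
The greatest among these is s.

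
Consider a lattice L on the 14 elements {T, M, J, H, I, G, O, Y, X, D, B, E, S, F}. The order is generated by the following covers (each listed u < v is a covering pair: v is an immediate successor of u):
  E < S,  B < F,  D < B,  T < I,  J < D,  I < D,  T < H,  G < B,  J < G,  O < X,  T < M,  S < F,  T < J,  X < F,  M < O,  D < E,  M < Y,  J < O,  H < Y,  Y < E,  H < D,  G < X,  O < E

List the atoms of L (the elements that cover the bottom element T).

H, I, J, M

The atoms are exactly the elements that cover T: H, I, J, M.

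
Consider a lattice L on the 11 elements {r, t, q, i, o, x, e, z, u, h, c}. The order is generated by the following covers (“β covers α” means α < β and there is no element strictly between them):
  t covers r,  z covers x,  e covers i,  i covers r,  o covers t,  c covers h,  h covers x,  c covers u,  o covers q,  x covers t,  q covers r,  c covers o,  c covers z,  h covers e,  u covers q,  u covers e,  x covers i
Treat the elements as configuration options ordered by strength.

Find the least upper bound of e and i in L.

e

Common upper bounds of {e, i}: c, e, h, u.
The least among these is e.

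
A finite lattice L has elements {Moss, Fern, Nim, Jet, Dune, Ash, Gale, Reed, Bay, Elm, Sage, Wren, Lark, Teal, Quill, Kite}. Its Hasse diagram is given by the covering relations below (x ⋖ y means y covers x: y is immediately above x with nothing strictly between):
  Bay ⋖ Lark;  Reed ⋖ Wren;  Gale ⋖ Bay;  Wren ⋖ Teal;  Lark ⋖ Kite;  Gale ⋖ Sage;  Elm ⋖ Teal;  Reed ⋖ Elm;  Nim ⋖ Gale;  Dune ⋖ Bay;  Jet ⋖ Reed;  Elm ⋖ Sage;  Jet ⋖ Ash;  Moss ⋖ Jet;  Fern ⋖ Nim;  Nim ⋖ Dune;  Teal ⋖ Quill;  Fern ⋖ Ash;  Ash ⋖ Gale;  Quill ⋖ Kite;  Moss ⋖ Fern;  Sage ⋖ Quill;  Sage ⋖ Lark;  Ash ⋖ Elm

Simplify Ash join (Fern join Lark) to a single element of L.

Fern ∨ Lark = Lark
Ash ∨ Lark = Lark

Lark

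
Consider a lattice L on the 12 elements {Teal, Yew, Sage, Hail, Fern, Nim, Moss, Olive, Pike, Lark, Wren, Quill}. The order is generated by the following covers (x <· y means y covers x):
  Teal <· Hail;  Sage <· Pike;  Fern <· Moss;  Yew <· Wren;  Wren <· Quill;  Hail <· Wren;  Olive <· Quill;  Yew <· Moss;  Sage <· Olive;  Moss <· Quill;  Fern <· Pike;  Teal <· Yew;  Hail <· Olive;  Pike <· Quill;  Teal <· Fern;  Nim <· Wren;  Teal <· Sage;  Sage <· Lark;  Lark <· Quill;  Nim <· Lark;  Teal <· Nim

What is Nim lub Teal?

Common upper bounds of {Nim, Teal}: Lark, Nim, Quill, Wren.
The least among these is Nim.

Nim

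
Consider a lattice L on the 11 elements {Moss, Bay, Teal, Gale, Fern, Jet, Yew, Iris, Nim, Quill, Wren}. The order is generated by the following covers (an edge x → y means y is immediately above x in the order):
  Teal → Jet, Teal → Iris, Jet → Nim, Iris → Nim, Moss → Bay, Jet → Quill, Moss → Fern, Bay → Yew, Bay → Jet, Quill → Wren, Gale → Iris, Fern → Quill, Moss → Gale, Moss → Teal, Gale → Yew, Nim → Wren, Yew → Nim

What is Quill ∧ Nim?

Jet

Common lower bounds of {Quill, Nim}: Bay, Jet, Moss, Teal.
The greatest among these is Jet.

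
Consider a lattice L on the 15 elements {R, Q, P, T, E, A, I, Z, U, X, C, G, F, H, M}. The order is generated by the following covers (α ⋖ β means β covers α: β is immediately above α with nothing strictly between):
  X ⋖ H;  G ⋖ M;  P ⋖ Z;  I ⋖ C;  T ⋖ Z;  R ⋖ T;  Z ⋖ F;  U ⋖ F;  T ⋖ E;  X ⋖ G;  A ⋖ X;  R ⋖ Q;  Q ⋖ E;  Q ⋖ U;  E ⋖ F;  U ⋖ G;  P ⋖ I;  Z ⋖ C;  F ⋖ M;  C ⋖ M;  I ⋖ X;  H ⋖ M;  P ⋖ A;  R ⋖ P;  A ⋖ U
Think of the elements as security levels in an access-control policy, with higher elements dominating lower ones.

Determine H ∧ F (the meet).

Common lower bounds of {H, F}: A, P, R.
The greatest among these is A.

A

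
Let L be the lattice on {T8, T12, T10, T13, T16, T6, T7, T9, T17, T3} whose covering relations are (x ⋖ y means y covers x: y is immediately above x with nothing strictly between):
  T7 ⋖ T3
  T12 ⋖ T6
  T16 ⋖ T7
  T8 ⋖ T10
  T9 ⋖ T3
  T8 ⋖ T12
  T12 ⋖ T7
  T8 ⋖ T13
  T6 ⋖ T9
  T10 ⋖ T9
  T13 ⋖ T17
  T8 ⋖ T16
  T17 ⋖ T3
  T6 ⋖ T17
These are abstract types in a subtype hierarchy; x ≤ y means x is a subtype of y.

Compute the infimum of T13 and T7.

Common lower bounds of {T13, T7}: T8.
The greatest among these is T8.

T8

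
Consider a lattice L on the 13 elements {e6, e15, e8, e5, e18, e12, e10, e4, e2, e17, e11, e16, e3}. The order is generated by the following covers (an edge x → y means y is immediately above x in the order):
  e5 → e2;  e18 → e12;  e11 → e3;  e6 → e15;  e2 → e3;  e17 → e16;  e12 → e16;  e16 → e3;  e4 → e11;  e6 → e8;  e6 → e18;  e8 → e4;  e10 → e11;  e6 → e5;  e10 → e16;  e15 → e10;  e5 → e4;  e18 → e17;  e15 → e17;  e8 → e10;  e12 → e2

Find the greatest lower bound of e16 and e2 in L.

Common lower bounds of {e16, e2}: e12, e18, e6.
The greatest among these is e12.

e12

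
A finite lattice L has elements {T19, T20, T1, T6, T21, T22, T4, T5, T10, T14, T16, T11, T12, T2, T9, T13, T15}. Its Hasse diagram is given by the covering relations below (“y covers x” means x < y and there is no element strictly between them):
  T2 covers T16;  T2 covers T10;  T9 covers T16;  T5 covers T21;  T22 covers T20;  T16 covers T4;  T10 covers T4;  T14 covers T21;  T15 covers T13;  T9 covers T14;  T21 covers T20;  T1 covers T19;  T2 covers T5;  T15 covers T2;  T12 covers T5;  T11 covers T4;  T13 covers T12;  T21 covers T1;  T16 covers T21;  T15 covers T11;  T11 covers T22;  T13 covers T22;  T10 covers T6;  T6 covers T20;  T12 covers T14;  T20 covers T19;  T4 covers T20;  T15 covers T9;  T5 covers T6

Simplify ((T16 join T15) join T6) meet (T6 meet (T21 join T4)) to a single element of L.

T20

T16 ∨ T15 = T15
T15 ∨ T6 = T15
T21 ∨ T4 = T16
T6 ∧ T16 = T20
T15 ∧ T20 = T20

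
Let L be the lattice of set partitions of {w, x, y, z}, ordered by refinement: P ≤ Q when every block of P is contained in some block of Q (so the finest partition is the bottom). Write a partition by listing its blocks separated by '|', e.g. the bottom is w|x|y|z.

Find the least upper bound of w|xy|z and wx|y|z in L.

The join of w|xy|z and wx|y|z merges any blocks that overlap across the partitions, giving wxy|z.

wxy|z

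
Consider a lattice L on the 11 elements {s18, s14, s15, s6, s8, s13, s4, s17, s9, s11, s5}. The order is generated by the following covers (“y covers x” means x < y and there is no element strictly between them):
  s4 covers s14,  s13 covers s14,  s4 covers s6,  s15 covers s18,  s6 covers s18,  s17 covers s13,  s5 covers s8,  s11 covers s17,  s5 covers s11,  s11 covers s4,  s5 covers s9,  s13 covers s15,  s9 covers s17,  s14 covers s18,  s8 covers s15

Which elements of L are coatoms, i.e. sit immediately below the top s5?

The coatoms are exactly the elements covered by s5: s11, s8, s9.

s11, s8, s9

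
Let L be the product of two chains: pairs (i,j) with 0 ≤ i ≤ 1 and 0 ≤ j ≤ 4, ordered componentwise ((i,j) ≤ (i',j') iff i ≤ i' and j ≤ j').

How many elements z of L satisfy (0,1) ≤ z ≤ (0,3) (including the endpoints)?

3

The interval [(0,1), (0,3)] = {(0,1), (0,2), (0,3)}, which has 3 elements.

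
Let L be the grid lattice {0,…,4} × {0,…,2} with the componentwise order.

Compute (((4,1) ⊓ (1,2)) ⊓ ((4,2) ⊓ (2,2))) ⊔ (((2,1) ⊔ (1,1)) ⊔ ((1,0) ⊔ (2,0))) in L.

(4,1) ∧ (1,2) = (1,1)
(4,2) ∧ (2,2) = (2,2)
(1,1) ∧ (2,2) = (1,1)
(2,1) ∨ (1,1) = (2,1)
(1,0) ∨ (2,0) = (2,0)
(2,1) ∨ (2,0) = (2,1)
(1,1) ∨ (2,1) = (2,1)

(2,1)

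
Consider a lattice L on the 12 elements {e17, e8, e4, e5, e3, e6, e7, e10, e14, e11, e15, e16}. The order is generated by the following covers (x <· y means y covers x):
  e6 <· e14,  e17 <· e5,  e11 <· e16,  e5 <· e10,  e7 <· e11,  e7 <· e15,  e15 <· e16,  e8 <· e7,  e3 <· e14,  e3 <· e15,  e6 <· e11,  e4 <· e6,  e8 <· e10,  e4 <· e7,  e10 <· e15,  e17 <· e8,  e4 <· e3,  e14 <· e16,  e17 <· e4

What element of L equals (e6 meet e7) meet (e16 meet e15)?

e6 ∧ e7 = e4
e16 ∧ e15 = e15
e4 ∧ e15 = e4

e4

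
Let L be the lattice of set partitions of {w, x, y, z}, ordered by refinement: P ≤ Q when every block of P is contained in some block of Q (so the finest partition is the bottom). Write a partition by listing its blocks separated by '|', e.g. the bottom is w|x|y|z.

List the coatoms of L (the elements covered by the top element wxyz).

The coatoms are exactly the elements covered by wxyz: wxy|z, wxz|y, wx|yz, wyz|x, wy|xz, wz|xy, w|xyz.

wxy|z, wxz|y, wx|yz, wyz|x, wy|xz, wz|xy, w|xyz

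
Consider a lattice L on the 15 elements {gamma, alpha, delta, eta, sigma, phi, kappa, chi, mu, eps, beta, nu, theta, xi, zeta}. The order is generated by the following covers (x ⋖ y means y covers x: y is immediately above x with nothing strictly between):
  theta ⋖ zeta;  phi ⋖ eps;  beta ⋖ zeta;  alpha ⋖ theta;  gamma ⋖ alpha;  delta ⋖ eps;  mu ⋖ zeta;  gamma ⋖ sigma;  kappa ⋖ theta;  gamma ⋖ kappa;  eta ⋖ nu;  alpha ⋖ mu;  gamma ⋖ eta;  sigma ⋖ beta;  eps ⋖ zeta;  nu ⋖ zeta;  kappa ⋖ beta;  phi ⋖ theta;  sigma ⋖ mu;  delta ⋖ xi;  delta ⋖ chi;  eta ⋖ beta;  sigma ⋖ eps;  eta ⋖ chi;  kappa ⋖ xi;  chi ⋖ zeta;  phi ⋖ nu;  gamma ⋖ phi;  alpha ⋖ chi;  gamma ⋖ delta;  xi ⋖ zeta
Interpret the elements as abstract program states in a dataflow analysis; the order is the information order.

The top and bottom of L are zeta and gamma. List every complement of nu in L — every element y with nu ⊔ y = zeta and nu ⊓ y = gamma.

alpha, delta, kappa, mu, sigma, xi

Need y with nu ∨ y = zeta and nu ∧ y = gamma.
Checking each element gives: alpha, delta, kappa, mu, sigma, xi.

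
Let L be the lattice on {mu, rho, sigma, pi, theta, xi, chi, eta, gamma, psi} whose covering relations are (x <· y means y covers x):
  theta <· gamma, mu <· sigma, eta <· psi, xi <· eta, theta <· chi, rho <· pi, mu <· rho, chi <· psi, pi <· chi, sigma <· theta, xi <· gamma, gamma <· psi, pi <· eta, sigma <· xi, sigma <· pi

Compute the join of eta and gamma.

Common upper bounds of {eta, gamma}: psi.
The least among these is psi.

psi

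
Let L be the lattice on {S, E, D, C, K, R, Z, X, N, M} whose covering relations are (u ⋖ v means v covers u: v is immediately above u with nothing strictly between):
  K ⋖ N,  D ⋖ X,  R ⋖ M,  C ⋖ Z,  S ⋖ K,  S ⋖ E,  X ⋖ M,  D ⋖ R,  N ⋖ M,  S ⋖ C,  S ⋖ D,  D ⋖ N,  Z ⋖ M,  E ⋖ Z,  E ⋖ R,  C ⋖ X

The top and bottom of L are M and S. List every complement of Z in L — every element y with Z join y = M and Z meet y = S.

Need y with Z ∨ y = M and Z ∧ y = S.
Checking each element gives: D, K, N.

D, K, N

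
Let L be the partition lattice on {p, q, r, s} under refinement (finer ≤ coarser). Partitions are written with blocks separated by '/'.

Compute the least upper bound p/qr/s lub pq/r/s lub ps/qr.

pqrs

The join of p/qr/s, pq/r/s, ps/qr merges any blocks that overlap across the partitions, giving pqrs.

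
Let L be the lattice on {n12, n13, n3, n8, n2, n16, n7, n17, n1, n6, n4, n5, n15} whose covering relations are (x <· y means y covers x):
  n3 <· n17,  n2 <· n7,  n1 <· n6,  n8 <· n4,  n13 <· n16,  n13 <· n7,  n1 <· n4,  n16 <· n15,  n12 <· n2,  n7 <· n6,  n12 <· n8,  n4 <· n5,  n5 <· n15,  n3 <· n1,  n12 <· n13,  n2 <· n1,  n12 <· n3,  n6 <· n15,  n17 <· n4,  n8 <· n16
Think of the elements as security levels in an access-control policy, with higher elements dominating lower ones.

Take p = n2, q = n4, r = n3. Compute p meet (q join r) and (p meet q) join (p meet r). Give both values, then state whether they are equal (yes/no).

n2; n2; yes

q join r = n4, so p meet (q join r) = n2 meet n4 = n2.
p meet q = n2 and p meet r = n12, so (p meet q) join (p meet r) = n2 join n12 = n2.
Equal: yes.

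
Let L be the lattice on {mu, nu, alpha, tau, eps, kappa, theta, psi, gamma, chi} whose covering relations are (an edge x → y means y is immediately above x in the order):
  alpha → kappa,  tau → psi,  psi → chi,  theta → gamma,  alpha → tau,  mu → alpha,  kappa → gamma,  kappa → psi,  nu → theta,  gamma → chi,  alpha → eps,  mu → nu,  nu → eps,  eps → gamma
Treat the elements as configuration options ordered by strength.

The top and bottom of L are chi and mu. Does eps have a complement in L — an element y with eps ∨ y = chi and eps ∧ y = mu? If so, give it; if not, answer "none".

For every candidate y, either eps ∨ y ≠ chi or eps ∧ y ≠ mu; no complement exists.

none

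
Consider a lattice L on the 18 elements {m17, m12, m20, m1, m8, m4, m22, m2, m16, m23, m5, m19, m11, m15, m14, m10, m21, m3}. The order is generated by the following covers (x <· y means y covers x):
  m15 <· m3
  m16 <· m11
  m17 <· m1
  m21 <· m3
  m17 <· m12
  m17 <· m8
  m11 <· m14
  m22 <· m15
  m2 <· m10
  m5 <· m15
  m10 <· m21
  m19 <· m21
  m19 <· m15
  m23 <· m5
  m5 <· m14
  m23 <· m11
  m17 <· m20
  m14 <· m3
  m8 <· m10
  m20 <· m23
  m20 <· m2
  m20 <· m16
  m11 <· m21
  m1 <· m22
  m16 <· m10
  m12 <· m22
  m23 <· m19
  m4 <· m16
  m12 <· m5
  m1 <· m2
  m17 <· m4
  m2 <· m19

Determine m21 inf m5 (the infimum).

Common lower bounds of {m21, m5}: m17, m20, m23.
The greatest among these is m23.

m23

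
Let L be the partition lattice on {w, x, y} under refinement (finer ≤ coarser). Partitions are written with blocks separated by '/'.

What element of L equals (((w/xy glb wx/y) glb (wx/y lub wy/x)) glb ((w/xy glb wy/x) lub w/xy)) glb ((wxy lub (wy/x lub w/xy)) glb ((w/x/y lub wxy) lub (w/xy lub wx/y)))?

w/x/y

w/xy ∧ wx/y = w/x/y
wx/y ∨ wy/x = wxy
w/x/y ∧ wxy = w/x/y
w/xy ∧ wy/x = w/x/y
w/x/y ∨ w/xy = w/xy
w/x/y ∧ w/xy = w/x/y
wy/x ∨ w/xy = wxy
wxy ∨ wxy = wxy
w/x/y ∨ wxy = wxy
w/xy ∨ wx/y = wxy
wxy ∨ wxy = wxy
wxy ∧ wxy = wxy
w/x/y ∧ wxy = w/x/y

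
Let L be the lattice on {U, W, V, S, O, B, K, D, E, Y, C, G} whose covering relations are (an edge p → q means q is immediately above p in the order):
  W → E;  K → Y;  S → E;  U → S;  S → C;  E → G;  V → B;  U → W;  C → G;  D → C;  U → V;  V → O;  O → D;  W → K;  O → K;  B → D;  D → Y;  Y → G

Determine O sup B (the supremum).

D

Common upper bounds of {O, B}: C, D, G, Y.
The least among these is D.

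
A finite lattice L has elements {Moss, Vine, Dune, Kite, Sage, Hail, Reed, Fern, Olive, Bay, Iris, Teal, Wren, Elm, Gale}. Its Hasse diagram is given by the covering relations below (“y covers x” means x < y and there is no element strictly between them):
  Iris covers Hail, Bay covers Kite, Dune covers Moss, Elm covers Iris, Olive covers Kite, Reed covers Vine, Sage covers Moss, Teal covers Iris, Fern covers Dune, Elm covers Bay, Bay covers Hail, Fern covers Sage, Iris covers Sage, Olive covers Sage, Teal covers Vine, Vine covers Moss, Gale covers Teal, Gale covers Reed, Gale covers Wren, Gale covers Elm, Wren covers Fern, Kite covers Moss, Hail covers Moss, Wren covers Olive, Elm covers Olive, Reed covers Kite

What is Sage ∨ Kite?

Common upper bounds of {Sage, Kite}: Elm, Gale, Olive, Wren.
The least among these is Olive.

Olive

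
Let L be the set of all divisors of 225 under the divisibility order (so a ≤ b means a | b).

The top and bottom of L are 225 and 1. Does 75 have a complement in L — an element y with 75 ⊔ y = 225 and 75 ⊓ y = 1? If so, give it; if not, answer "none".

For every candidate y, either 75 ∨ y ≠ 225 or 75 ∧ y ≠ 1; no complement exists.

none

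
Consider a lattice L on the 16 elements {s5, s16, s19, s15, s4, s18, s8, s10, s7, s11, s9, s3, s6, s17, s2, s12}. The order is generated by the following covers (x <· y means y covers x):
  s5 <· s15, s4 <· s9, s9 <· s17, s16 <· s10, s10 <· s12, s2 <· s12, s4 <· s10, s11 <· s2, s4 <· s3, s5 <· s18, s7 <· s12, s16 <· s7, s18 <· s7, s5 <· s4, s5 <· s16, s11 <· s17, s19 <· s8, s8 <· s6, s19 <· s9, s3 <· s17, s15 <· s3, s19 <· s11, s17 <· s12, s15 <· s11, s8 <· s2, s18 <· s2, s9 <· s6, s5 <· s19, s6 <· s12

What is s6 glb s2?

s8

Common lower bounds of {s6, s2}: s19, s5, s8.
The greatest among these is s8.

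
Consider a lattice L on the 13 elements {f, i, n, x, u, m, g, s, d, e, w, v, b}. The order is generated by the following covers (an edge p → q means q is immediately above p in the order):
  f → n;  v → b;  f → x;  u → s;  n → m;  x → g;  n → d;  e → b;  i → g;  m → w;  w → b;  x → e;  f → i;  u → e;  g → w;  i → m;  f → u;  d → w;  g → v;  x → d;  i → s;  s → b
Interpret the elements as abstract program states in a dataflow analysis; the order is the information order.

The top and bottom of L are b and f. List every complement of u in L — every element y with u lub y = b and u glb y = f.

Need y with u ∨ y = b and u ∧ y = f.
Checking each element gives: d, g, m, n, v, w.

d, g, m, n, v, w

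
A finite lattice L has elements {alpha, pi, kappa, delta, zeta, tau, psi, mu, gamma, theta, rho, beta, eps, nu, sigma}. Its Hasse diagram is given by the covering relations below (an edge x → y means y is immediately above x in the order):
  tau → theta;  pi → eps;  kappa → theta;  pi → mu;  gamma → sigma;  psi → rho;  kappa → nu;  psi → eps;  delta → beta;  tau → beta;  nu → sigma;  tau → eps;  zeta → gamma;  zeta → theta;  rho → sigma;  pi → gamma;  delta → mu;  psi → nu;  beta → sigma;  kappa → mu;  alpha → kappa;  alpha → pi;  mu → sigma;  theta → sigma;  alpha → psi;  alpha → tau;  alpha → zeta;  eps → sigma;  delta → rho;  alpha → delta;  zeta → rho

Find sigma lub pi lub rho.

sigma

Common upper bounds of {sigma, pi, rho}: sigma.
The least among these is sigma.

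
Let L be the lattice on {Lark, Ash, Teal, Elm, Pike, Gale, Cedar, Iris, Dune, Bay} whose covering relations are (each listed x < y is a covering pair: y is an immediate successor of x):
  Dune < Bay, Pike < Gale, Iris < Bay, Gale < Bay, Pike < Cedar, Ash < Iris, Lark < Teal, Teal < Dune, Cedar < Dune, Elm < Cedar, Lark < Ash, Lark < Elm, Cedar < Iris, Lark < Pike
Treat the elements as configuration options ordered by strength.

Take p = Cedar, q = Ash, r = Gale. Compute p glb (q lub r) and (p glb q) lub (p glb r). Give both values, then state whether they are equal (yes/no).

Cedar; Pike; no

q lub r = Bay, so p glb (q lub r) = Cedar glb Bay = Cedar.
p glb q = Lark and p glb r = Pike, so (p glb q) lub (p glb r) = Lark lub Pike = Pike.
Equal: no.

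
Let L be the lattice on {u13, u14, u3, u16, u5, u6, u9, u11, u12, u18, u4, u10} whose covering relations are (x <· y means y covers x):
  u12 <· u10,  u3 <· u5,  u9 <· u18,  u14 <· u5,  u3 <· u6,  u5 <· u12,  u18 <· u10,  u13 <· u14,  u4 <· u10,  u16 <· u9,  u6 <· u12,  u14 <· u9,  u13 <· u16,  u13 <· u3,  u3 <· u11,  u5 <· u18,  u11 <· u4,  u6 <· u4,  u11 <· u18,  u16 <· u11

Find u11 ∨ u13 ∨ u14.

u18

Common upper bounds of {u11, u13, u14}: u10, u18.
The least among these is u18.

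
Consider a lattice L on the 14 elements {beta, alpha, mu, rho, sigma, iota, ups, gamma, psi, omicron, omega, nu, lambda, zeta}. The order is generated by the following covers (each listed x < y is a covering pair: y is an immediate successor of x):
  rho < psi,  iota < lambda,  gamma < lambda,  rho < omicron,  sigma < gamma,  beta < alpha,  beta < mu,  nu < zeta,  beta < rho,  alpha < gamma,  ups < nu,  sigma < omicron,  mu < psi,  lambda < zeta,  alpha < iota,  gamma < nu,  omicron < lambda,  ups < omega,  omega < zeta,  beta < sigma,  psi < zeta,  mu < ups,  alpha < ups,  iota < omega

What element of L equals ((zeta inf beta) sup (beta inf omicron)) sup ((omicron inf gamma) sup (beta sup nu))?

zeta ∧ beta = beta
beta ∧ omicron = beta
beta ∨ beta = beta
omicron ∧ gamma = sigma
beta ∨ nu = nu
sigma ∨ nu = nu
beta ∨ nu = nu

nu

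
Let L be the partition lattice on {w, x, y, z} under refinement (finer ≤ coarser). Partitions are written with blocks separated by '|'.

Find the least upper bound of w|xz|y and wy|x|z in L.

The join of w|xz|y and wy|x|z merges any blocks that overlap across the partitions, giving wy|xz.

wy|xz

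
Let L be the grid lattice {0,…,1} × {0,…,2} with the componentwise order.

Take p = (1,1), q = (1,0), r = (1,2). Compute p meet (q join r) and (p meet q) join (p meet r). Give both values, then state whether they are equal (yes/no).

q join r = (1,2), so p meet (q join r) = (1,1) meet (1,2) = (1,1).
p meet q = (1,0) and p meet r = (1,1), so (p meet q) join (p meet r) = (1,0) join (1,1) = (1,1).
Equal: yes.

(1,1); (1,1); yes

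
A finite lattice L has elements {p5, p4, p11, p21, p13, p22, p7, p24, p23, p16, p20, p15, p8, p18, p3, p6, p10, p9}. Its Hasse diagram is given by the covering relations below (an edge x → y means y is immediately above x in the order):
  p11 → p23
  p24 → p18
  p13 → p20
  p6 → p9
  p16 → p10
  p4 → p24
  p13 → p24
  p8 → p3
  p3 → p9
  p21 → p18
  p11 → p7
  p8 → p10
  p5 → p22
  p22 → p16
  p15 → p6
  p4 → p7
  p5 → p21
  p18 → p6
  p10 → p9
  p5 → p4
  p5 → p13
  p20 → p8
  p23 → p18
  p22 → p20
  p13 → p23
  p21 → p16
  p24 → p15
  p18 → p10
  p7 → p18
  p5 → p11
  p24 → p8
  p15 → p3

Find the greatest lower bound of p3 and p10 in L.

p8

Common lower bounds of {p3, p10}: p13, p20, p22, p24, p4, p5, p8.
The greatest among these is p8.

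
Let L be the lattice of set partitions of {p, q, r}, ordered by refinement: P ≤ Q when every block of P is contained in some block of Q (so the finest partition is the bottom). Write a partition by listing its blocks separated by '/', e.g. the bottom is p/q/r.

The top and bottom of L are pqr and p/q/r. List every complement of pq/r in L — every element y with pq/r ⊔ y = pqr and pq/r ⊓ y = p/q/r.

p/qr, pr/q

Need y with pq/r ∨ y = pqr and pq/r ∧ y = p/q/r.
Checking each element gives: p/qr, pr/q.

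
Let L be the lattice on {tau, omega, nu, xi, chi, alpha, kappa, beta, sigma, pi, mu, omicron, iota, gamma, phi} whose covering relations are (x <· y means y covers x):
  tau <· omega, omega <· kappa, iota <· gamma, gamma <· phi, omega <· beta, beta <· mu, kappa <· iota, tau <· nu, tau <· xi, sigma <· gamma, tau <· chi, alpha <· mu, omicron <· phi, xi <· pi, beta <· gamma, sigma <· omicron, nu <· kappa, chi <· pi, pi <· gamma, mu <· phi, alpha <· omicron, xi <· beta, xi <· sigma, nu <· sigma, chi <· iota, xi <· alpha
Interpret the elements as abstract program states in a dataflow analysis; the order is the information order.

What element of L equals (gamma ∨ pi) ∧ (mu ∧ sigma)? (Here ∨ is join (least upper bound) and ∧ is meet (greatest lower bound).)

xi

gamma ∨ pi = gamma
mu ∧ sigma = xi
gamma ∧ xi = xi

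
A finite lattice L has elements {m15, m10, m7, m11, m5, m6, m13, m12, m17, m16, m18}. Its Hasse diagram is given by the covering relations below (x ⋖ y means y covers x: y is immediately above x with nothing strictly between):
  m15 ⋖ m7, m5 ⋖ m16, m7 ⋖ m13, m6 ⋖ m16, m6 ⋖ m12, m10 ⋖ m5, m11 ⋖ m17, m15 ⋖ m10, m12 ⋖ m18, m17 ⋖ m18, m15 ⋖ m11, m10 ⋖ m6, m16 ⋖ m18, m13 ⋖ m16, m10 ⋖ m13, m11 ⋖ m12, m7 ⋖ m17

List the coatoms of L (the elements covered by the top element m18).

m12, m16, m17

The coatoms are exactly the elements covered by m18: m12, m16, m17.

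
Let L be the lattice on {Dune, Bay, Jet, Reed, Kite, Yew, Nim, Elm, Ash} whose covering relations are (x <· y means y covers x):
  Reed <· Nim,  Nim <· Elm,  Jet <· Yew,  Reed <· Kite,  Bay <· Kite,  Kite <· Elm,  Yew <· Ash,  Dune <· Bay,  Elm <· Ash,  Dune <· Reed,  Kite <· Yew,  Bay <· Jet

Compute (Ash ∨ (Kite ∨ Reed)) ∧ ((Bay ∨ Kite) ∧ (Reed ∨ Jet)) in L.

Kite ∨ Reed = Kite
Ash ∨ Kite = Ash
Bay ∨ Kite = Kite
Reed ∨ Jet = Yew
Kite ∧ Yew = Kite
Ash ∧ Kite = Kite

Kite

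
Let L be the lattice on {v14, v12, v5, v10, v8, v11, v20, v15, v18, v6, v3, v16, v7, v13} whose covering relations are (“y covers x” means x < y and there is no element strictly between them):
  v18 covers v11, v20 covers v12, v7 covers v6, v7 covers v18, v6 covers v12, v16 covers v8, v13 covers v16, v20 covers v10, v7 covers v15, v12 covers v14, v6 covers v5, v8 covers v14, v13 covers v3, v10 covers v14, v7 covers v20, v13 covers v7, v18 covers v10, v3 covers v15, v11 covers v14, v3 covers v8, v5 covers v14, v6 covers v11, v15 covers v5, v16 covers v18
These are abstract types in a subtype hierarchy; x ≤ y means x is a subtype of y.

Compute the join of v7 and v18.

Common upper bounds of {v7, v18}: v13, v7.
The least among these is v7.

v7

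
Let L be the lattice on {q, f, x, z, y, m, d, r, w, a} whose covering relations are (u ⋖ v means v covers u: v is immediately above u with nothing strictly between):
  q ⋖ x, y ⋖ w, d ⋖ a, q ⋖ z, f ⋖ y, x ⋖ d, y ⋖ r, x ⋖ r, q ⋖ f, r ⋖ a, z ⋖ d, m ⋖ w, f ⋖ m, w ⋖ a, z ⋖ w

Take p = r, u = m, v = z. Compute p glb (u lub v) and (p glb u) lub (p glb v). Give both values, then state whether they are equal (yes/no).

y; f; no

u lub v = w, so p glb (u lub v) = r glb w = y.
p glb u = f and p glb v = q, so (p glb u) lub (p glb v) = f lub q = f.
Equal: no.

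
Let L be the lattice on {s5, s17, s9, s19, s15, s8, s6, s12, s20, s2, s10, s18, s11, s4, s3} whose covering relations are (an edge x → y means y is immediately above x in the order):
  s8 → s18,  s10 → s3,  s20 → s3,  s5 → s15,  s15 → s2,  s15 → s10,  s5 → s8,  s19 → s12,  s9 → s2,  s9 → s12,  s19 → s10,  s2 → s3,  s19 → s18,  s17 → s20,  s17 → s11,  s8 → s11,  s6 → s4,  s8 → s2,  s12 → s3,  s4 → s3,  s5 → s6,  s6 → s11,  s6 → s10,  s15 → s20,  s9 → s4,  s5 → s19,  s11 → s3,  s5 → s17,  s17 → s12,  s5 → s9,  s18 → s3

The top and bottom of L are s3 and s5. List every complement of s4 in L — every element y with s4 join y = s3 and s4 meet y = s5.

s15, s17, s18, s19, s20, s8

Need y with s4 ∨ y = s3 and s4 ∧ y = s5.
Checking each element gives: s15, s17, s18, s19, s20, s8.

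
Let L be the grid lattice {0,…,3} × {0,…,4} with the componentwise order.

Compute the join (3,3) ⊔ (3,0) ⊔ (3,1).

In a product of chains, the join is componentwise max, giving (3,3).

(3,3)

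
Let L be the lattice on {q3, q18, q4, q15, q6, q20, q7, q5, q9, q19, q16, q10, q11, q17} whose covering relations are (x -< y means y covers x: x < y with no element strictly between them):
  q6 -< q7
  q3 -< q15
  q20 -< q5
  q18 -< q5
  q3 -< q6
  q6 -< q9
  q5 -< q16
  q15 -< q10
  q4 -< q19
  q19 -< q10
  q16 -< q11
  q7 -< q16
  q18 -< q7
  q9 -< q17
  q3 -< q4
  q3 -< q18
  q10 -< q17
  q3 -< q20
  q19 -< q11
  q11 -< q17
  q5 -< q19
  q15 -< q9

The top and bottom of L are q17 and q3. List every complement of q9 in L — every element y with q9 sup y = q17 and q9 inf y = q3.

Need y with q9 ∨ y = q17 and q9 ∧ y = q3.
Checking each element gives: q18, q19, q20, q4, q5.

q18, q19, q20, q4, q5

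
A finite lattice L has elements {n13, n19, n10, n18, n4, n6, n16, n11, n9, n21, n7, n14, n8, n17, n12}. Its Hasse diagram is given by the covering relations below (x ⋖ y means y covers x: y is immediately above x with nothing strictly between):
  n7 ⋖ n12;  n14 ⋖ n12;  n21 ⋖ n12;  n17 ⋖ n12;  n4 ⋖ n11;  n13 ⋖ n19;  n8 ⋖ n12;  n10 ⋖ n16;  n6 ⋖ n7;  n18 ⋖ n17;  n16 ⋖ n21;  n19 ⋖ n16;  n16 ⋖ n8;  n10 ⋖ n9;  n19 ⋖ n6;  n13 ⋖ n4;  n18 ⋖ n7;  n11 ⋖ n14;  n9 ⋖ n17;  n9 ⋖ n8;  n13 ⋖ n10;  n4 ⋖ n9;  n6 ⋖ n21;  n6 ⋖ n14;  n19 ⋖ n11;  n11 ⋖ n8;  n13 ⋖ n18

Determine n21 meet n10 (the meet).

Common lower bounds of {n21, n10}: n10, n13.
The greatest among these is n10.

n10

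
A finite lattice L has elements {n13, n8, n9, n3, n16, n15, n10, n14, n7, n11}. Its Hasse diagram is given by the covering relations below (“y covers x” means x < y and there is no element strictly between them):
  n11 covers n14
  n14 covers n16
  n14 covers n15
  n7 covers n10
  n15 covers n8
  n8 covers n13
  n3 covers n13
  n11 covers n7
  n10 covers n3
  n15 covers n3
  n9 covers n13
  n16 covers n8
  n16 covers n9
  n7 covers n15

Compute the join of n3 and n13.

Common upper bounds of {n3, n13}: n10, n11, n14, n15, n3, n7.
The least among these is n3.

n3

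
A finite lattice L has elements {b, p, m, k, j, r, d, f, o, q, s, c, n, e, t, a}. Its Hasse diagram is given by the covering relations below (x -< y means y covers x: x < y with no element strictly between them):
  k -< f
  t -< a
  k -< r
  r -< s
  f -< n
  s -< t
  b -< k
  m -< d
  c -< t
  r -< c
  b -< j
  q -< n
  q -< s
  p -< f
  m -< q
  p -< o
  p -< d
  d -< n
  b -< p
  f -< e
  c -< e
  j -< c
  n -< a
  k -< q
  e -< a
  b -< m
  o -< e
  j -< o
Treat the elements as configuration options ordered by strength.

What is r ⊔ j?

c

Common upper bounds of {r, j}: a, c, e, t.
The least among these is c.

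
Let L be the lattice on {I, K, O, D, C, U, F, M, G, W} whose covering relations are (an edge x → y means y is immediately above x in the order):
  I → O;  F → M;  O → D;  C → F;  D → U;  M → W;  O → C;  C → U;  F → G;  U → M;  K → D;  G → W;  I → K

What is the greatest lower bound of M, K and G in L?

Common lower bounds of {M, K, G}: I.
The greatest among these is I.

I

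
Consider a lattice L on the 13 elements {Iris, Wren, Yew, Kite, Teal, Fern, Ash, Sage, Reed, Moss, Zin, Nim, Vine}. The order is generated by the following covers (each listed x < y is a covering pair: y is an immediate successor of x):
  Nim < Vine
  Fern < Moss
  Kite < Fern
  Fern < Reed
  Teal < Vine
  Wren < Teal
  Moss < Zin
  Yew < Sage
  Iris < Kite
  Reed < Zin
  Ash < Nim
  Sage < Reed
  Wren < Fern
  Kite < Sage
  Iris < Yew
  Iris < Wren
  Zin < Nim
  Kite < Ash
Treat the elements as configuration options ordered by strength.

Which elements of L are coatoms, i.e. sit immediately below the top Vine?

Nim, Teal

The coatoms are exactly the elements covered by Vine: Nim, Teal.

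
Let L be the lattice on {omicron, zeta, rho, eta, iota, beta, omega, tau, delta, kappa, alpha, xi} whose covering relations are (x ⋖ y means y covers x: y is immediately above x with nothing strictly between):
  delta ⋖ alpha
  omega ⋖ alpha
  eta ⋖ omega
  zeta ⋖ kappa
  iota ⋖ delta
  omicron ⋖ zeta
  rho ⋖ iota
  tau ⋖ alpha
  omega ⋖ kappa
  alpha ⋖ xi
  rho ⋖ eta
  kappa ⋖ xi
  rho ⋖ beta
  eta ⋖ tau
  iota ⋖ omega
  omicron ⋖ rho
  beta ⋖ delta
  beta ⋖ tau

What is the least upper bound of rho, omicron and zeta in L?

kappa

Common upper bounds of {rho, omicron, zeta}: kappa, xi.
The least among these is kappa.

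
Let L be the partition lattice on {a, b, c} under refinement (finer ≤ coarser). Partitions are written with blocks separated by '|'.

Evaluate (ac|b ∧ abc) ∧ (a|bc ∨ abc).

ac|b ∧ abc = ac|b
a|bc ∨ abc = abc
ac|b ∧ abc = ac|b

ac|b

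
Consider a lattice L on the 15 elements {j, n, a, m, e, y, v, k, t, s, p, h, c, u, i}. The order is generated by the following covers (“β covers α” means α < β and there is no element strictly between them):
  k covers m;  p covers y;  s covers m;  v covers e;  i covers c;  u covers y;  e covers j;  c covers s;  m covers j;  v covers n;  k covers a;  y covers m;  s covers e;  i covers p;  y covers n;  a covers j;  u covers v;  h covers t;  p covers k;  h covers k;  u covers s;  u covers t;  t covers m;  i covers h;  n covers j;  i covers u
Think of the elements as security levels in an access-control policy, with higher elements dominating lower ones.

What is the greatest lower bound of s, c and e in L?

e

Common lower bounds of {s, c, e}: e, j.
The greatest among these is e.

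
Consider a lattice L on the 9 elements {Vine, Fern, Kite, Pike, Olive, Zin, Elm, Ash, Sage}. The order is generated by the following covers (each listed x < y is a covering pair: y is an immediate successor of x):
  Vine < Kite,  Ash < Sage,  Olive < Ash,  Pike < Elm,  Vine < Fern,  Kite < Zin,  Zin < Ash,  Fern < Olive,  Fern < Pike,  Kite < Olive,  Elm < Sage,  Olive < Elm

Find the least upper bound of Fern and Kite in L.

Common upper bounds of {Fern, Kite}: Ash, Elm, Olive, Sage.
The least among these is Olive.

Olive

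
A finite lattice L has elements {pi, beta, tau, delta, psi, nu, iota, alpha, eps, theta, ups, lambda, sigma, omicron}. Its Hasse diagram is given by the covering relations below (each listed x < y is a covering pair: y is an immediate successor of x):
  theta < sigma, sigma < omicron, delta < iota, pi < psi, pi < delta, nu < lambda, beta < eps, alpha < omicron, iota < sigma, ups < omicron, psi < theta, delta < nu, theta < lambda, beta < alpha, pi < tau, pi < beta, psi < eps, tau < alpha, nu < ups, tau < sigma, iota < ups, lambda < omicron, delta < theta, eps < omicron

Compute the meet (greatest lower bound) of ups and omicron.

Common lower bounds of {ups, omicron}: delta, iota, nu, pi, ups.
The greatest among these is ups.

ups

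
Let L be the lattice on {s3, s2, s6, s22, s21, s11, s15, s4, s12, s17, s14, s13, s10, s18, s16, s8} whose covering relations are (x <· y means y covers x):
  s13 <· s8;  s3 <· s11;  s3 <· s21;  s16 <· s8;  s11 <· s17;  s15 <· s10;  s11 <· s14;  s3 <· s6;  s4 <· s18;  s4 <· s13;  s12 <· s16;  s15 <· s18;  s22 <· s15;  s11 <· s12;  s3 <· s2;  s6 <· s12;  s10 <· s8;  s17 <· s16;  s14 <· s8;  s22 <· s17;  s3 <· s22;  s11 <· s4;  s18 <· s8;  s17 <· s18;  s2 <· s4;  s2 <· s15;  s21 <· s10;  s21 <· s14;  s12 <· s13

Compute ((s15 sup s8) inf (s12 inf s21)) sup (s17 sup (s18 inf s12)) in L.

s15 ∨ s8 = s8
s12 ∧ s21 = s3
s8 ∧ s3 = s3
s18 ∧ s12 = s11
s17 ∨ s11 = s17
s3 ∨ s17 = s17

s17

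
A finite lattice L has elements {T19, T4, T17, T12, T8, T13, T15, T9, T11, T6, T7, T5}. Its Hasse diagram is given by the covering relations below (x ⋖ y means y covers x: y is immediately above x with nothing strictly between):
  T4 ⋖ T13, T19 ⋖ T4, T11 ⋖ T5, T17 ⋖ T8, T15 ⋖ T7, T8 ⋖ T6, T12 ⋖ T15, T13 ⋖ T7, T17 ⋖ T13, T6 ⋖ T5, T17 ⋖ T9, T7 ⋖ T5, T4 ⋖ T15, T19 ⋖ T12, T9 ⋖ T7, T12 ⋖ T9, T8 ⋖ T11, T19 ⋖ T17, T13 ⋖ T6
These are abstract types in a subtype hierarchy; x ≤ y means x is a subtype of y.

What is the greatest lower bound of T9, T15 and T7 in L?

T12

Common lower bounds of {T9, T15, T7}: T12, T19.
The greatest among these is T12.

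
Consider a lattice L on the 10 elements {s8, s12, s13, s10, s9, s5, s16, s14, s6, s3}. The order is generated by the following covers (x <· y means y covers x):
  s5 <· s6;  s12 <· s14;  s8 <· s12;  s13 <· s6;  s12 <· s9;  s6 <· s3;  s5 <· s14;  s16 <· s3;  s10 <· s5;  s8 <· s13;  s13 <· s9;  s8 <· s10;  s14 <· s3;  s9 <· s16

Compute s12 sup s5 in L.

s12 ∨ s5 = s14

s14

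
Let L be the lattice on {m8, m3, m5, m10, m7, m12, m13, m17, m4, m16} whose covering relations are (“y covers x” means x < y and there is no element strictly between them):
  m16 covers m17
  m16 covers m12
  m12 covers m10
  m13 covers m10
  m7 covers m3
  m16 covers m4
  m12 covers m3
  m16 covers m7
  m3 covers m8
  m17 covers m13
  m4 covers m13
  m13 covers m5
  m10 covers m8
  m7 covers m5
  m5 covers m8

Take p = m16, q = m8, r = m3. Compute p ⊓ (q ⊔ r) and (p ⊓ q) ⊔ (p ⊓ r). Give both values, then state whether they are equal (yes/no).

q ⊔ r = m3, so p ⊓ (q ⊔ r) = m16 ⊓ m3 = m3.
p ⊓ q = m8 and p ⊓ r = m3, so (p ⊓ q) ⊔ (p ⊓ r) = m8 ⊔ m3 = m3.
Equal: yes.

m3; m3; yes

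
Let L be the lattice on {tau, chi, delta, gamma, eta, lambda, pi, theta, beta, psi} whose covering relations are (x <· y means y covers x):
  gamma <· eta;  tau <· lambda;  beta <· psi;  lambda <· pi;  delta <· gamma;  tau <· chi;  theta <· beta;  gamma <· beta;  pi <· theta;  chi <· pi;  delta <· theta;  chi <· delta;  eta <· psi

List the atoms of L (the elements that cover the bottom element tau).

The atoms are exactly the elements that cover tau: chi, lambda.

chi, lambda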